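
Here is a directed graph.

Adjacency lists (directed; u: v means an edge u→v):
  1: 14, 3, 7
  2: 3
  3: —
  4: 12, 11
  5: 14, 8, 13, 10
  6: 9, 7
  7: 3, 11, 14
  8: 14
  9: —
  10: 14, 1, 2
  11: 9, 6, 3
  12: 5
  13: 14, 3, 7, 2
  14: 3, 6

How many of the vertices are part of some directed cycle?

A vertex is on a directed cycle iff it belongs to a strongly connected component of size ≥ 2 (or has a self-loop).
The vertices on cycles are {6, 7, 11, 14} — 4 in total.

4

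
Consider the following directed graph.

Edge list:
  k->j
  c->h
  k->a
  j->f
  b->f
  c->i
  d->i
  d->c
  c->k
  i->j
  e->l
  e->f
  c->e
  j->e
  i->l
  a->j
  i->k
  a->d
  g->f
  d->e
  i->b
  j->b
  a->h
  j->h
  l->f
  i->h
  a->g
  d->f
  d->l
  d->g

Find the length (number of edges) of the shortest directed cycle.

For each vertex v, BFS finds the shortest path from v back to v.
The shortest such closed walk is k → a → d → c → k, length 4.

4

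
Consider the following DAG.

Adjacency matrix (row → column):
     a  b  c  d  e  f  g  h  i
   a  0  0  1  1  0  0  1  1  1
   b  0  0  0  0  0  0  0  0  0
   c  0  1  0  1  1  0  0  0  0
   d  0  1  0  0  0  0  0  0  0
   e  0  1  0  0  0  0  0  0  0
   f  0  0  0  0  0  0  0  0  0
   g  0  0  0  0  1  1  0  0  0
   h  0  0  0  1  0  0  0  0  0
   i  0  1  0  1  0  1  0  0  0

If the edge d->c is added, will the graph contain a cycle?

Yes

Adding d→c creates a cycle iff c can already reach d.
Path from c: c → d.
So c → … → d → c is a cycle.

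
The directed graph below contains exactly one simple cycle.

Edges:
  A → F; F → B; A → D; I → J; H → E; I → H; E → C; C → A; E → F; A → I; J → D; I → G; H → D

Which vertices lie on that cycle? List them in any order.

A, C, E, H, I

DFS with gray/black marking from E:
E gray
  F gray
    B gray
    B black
  F black
  C gray
    A gray
      D gray
      D black
      A→F: F black — skip
      I gray
        H gray
          H→D: D black — skip
          H→E: E is gray → back edge
Back edge closes the cycle E → C → A → I → H → E; its vertices are {A, C, E, H, I}.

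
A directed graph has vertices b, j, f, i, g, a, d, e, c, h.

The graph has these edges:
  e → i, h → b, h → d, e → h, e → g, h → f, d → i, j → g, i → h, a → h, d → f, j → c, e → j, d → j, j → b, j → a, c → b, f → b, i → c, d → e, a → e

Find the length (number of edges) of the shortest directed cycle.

3

For each vertex v, BFS finds the shortest path from v back to v.
The shortest such closed walk is d → i → h → d, length 3.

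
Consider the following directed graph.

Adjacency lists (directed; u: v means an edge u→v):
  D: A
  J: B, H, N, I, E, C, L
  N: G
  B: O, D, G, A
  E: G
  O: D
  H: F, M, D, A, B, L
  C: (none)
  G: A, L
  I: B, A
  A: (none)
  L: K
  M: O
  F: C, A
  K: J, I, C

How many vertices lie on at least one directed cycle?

9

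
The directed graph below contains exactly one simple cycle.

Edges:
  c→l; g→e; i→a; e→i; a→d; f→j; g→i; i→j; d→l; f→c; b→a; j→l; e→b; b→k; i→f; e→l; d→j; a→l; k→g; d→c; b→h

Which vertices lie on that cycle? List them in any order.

DFS with gray/black marking from b:
b gray
  a gray
    d gray
      j gray
        l gray
        l black
      j black
      c gray
        c→l: l black — skip
      c black
      d→l: l black — skip
    d black
    a→l: l black — skip
  a black
  h gray
  h black
  k gray
    g gray
      e gray
        e→b: b is gray → back edge
Back edge closes the cycle b → k → g → e → b; its vertices are {b, e, g, k}.

b, e, g, k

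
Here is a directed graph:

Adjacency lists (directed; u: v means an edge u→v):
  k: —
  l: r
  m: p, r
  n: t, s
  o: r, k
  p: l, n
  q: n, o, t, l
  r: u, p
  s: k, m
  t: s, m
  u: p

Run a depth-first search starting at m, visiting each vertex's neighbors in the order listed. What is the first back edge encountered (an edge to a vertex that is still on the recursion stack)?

u→p

DFS from m (visiting each vertex's neighbors in the order listed); mark gray on enter, black on exit:
m gray
  p gray
    l gray
      r gray
        u gray
          u→p: p is gray → back edge
First back edge: u → p.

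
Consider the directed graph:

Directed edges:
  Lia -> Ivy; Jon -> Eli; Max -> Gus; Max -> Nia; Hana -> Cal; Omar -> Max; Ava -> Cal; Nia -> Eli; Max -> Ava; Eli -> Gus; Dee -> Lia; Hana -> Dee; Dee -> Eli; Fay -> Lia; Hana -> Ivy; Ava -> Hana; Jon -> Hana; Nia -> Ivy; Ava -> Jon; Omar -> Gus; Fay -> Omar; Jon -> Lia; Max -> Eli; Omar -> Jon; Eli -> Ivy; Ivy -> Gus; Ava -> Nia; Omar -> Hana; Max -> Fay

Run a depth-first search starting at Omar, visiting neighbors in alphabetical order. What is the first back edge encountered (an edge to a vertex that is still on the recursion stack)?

Fay->Omar

DFS from Omar (visiting neighbors in alphabetical order); mark gray on enter, black on exit:
Omar gray
  Gus gray
  Gus black
  Hana gray
    Cal gray
    Cal black
    Dee gray
      Eli gray
        Eli→Gus: Gus black — skip
        Ivy gray
          Ivy→Gus: Gus black — skip
        Ivy black
      Eli black
      Lia gray
        Lia→Ivy: Ivy black — skip
      Lia black
    Dee black
    Hana→Ivy: Ivy black — skip
  Hana black
  Jon gray
    Jon→Eli: Eli black — skip
    Jon→Hana: Hana black — skip
    Jon→Lia: Lia black — skip
  Jon black
  Max gray
    Ava gray
      Ava→Cal: Cal black — skip
      Ava→Hana: Hana black — skip
      Ava→Jon: Jon black — skip
      Nia gray
        Nia→Eli: Eli black — skip
        Nia→Ivy: Ivy black — skip
      Nia black
    Ava black
    Max→Eli: Eli black — skip
    Fay gray
      Fay→Lia: Lia black — skip
      Fay→Omar: Omar is gray → back edge
First back edge: Fay → Omar.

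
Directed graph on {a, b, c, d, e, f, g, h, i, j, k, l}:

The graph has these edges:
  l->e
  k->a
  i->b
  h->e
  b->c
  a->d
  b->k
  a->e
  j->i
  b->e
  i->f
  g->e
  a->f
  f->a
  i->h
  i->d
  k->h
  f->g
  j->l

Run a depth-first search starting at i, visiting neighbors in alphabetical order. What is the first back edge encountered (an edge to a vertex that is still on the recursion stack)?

f→a

DFS from i (visiting neighbors in alphabetical order); mark gray on enter, black on exit:
i gray
  b gray
    c gray
    c black
    e gray
    e black
    k gray
      a gray
        d gray
        d black
        a→e: e black — skip
        f gray
          f→a: a is gray → back edge
First back edge: f → a.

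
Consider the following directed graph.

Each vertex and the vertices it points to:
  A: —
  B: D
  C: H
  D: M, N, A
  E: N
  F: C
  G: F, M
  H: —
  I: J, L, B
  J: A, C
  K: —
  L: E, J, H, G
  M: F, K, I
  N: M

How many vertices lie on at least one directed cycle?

8

A vertex is on a directed cycle iff it belongs to a strongly connected component of size ≥ 2 (or has a self-loop).
The vertices on cycles are {B, D, E, G, I, L, M, N} — 8 in total.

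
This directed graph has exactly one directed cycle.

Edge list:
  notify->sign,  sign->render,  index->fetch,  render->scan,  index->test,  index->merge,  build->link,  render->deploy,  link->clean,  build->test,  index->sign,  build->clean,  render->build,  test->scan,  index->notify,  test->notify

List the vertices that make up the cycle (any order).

DFS with gray/black marking from sign:
sign gray
  render gray
    build gray
      test gray
        scan gray
        scan black
        notify gray
          notify→sign: sign is gray → back edge
Back edge closes the cycle sign → render → build → test → notify → sign; its vertices are {sign, test, build, notify, render}.

sign, test, build, notify, render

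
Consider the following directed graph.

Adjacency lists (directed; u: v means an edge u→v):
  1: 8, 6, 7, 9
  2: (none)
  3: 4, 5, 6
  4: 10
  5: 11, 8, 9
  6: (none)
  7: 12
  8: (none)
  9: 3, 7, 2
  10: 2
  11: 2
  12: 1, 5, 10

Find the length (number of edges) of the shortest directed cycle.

For each vertex v, BFS finds the shortest path from v back to v.
The shortest such closed walk is 5 → 9 → 3 → 5, length 3.

3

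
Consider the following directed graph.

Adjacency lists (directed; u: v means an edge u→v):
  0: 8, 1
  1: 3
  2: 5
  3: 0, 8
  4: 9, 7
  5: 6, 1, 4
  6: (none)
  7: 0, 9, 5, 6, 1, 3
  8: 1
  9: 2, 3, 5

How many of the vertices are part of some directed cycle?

9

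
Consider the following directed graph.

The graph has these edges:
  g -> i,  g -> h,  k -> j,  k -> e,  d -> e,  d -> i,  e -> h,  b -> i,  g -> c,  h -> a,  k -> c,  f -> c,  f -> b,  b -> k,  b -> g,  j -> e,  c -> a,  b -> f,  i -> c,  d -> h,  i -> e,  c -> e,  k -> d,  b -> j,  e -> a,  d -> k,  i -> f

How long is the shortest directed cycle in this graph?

For each vertex v, BFS finds the shortest path from v back to v.
The shortest such closed walk is f → b → f, length 2.

2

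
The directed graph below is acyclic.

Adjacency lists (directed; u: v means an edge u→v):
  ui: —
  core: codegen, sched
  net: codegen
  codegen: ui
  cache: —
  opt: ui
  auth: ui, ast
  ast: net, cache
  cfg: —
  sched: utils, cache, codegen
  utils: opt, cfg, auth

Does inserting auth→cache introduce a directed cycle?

Adding auth→cache creates a cycle iff cache can already reach auth.
Explore from cache: no path reaches auth. The graph stays acyclic.

No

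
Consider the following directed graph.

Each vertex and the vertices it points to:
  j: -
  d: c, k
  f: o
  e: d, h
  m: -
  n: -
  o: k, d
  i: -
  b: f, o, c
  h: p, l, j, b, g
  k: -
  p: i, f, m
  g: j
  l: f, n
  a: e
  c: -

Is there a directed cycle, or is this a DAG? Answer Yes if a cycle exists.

No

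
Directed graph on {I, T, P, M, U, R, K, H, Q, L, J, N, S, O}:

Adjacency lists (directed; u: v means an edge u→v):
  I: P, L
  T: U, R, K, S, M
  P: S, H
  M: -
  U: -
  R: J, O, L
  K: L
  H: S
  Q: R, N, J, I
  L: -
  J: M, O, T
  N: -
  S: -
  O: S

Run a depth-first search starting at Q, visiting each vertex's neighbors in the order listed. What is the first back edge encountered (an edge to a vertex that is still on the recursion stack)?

T→R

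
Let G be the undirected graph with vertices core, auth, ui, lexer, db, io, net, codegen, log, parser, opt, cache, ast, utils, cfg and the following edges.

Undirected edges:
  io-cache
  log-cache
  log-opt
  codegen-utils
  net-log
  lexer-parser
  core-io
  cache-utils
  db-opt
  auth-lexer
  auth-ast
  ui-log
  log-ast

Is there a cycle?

DFS, tracking each vertex's parent; an edge to a visited non-parent vertex closes a cycle.
Start from parser:
visit parser (parent –)
  visit lexer (parent parser)
    visit auth (parent lexer)
      auth–lexer: parent, skip
      visit ast (parent auth)
        ast–auth: parent, skip
        visit log (parent ast)
          visit cache (parent log)
            visit utils (parent cache)
              utils–cache: parent, skip
              visit codegen (parent utils)
                codegen–utils: parent, skip
            cache–log: parent, skip
            visit io (parent cache)
              io–cache: parent, skip
              visit core (parent io)
                core–io: parent, skip
          visit opt (parent log)
            visit db (parent opt)
              db–opt: parent, skip
            opt–log: parent, skip
          log–ast: parent, skip
          visit net (parent log)
            net–log: parent, skip
          visit ui (parent log)
            ui–log: parent, skip
    lexer–parser: parent, skip
visit cfg (parent –)
No non-parent visited neighbor found — the graph is a forest.

No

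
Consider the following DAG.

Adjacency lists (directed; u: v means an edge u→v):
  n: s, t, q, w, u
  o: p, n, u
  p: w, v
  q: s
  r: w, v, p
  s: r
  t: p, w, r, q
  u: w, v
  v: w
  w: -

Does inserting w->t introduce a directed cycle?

Adding w→t creates a cycle iff t can already reach w.
Path from t: t → w.
So t → … → w → t is a cycle.

Yes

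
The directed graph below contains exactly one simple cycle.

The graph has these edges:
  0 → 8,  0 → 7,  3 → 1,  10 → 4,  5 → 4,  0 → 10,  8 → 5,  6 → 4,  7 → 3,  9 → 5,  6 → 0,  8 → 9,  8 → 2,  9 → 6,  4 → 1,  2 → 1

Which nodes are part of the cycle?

0, 6, 8, 9

DFS with gray/black marking from 0:
0 gray
  8 gray
    2 gray
      1 gray
      1 black
    2 black
    9 gray
      6 gray
        4 gray
          4→1: 1 black — skip
        4 black
        6→0: 0 is gray → back edge
Back edge closes the cycle 0 → 8 → 9 → 6 → 0; its vertices are {0, 6, 8, 9}.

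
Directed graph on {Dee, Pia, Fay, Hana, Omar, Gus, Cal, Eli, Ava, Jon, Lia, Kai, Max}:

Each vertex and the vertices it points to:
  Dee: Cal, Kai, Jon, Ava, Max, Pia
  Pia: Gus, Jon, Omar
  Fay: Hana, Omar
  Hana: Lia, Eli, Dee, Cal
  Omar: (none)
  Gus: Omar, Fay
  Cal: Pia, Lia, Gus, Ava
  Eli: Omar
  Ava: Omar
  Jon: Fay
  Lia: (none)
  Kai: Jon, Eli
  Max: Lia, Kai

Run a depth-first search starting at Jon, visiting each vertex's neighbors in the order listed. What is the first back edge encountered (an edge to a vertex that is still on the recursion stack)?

Gus->Fay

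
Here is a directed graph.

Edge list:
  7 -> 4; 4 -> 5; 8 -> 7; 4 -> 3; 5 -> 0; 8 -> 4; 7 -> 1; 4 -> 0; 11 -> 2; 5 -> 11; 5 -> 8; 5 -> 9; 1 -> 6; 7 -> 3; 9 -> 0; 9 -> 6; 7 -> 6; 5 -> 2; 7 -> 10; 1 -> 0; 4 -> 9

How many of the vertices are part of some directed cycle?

4

A vertex is on a directed cycle iff it belongs to a strongly connected component of size ≥ 2 (or has a self-loop).
The vertices on cycles are {4, 5, 7, 8} — 4 in total.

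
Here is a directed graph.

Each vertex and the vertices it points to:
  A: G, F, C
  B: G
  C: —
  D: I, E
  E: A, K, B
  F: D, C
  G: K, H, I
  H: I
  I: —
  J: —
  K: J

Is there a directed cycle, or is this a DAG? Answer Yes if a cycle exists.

Yes

DFS with white/gray/black marking, starting from J:
J gray
J black
A gray
  G gray
    K gray
      K→J: J black — skip
    K black
    H gray
      I gray
      I black
    H black
    G→I: I black — skip
  G black
  F gray
    D gray
      D→I: I black — skip
      E gray
        E→A: A is gray → back edge
Back edge found, so a cycle exists: A → F → D → E → A.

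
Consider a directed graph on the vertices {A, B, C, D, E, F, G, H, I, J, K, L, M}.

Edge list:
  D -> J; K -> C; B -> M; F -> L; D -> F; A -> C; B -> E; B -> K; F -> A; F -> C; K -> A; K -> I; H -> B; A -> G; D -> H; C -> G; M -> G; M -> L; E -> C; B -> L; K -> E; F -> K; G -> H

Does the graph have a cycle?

Yes

DFS with white/gray/black marking, starting from F:
F gray
  K gray
    I gray
    I black
    C gray
      G gray
        H gray
          B gray
            E gray
              E→C: C is gray → back edge
Back edge found, so a cycle exists: C → G → H → B → E → C.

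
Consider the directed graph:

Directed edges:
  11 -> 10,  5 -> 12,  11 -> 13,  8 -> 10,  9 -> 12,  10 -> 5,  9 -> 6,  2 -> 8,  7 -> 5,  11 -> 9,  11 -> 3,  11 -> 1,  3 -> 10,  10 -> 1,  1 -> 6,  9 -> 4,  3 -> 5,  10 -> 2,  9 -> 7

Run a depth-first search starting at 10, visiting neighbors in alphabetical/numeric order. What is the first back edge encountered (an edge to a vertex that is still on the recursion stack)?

8→10

DFS from 10 (visiting neighbors in alphabetical/numeric order); mark gray on enter, black on exit:
10 gray
  1 gray
    6 gray
    6 black
  1 black
  2 gray
    8 gray
      8→10: 10 is gray → back edge
First back edge: 8 → 10.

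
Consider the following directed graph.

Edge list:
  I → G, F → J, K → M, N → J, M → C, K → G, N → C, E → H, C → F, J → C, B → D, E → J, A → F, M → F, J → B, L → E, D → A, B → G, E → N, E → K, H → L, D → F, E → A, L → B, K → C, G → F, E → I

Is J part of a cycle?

Yes

J is on a cycle iff J can reach itself via ≥1 edge.
J → C → F → J — yes.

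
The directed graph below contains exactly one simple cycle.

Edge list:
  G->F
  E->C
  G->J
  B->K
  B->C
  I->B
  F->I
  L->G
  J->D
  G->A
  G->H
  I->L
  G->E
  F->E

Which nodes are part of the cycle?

F, G, I, L

DFS with gray/black marking from G:
G gray
  F gray
    E gray
      C gray
      C black
    E black
    I gray
      B gray
        K gray
        K black
        B→C: C black — skip
      B black
      L gray
        L→G: G is gray → back edge
Back edge closes the cycle G → F → I → L → G; its vertices are {F, G, I, L}.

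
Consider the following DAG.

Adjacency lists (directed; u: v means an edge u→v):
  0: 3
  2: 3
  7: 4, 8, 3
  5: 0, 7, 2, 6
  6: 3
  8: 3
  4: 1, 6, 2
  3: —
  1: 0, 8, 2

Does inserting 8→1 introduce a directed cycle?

Yes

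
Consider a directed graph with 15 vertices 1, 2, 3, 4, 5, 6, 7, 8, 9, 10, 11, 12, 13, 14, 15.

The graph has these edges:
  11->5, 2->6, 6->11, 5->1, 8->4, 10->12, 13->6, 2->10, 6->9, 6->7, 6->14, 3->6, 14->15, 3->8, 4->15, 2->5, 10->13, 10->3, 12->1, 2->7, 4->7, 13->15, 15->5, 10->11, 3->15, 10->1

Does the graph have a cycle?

No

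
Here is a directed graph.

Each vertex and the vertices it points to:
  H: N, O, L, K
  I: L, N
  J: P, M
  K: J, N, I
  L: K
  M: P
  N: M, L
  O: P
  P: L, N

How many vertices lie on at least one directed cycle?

7

A vertex is on a directed cycle iff it belongs to a strongly connected component of size ≥ 2 (or has a self-loop).
The vertices on cycles are {I, J, K, L, M, N, P} — 7 in total.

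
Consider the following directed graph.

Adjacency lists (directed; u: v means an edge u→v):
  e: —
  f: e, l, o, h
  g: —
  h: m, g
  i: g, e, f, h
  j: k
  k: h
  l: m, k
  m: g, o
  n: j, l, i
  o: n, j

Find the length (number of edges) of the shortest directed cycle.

4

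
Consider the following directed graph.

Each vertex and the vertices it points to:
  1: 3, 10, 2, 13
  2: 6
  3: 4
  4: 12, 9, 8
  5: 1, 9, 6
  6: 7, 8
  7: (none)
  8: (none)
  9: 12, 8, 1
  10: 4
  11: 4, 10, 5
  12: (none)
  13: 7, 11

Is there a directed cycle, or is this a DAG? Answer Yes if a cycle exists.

Yes

DFS with white/gray/black marking, starting from 4:
4 gray
  12 gray
  12 black
  9 gray
    9→12: 12 black — skip
    8 gray
    8 black
    1 gray
      3 gray
        3→4: 4 is gray → back edge
Back edge found, so a cycle exists: 4 → 9 → 1 → 3 → 4.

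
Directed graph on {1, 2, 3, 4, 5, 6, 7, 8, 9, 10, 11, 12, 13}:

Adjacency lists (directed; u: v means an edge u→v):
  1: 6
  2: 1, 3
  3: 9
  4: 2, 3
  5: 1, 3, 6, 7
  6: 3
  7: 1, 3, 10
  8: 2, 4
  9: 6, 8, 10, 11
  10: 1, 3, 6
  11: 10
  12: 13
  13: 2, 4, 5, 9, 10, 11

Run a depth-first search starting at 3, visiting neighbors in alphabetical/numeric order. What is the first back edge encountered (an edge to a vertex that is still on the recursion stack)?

6→3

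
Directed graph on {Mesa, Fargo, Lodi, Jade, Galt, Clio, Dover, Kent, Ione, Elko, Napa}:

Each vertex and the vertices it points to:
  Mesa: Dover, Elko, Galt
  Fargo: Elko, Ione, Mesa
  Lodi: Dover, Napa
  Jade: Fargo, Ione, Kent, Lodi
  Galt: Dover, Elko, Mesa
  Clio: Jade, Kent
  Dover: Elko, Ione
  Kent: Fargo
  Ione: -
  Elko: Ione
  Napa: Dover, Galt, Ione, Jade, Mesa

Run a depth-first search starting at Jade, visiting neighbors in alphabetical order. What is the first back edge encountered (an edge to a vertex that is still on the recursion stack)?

Galt→Mesa

DFS from Jade (visiting neighbors in alphabetical order); mark gray on enter, black on exit:
Jade gray
  Fargo gray
    Elko gray
      Ione gray
      Ione black
    Elko black
    Fargo→Ione: Ione black — skip
    Mesa gray
      Dover gray
        Dover→Elko: Elko black — skip
        Dover→Ione: Ione black — skip
      Dover black
      Mesa→Elko: Elko black — skip
      Galt gray
        Galt→Dover: Dover black — skip
        Galt→Elko: Elko black — skip
        Galt→Mesa: Mesa is gray → back edge
First back edge: Galt → Mesa.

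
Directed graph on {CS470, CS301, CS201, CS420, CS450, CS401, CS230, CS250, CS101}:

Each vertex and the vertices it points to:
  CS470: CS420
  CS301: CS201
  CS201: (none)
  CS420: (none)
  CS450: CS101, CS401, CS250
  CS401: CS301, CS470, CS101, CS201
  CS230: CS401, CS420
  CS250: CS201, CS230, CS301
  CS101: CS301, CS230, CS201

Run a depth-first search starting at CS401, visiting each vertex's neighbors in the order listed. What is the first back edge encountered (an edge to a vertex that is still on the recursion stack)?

DFS from CS401 (visiting each vertex's neighbors in the order listed); mark gray on enter, black on exit:
CS401 gray
  CS301 gray
    CS201 gray
    CS201 black
  CS301 black
  CS470 gray
    CS420 gray
    CS420 black
  CS470 black
  CS101 gray
    CS101→CS301: CS301 black — skip
    CS230 gray
      CS230→CS401: CS401 is gray → back edge
First back edge: CS230 → CS401.

CS230->CS401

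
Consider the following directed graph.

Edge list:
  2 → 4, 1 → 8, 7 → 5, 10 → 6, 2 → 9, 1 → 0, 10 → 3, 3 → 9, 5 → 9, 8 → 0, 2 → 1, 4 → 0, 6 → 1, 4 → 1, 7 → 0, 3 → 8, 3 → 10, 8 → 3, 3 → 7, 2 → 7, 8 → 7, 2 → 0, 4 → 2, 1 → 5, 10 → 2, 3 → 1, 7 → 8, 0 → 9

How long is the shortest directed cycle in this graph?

For each vertex v, BFS finds the shortest path from v back to v.
The shortest such closed walk is 10 → 3 → 10, length 2.

2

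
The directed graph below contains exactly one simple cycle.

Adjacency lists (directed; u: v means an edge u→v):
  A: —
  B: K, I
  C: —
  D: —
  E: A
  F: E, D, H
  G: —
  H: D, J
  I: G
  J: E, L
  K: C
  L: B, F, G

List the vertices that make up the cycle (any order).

F, H, J, L

DFS with gray/black marking from H:
H gray
  D gray
  D black
  J gray
    E gray
      A gray
      A black
    E black
    L gray
      B gray
        K gray
          C gray
          C black
        K black
        I gray
          G gray
          G black
        I black
      B black
      F gray
        F→E: E black — skip
        F→D: D black — skip
        F→H: H is gray → back edge
Back edge closes the cycle H → J → L → F → H; its vertices are {F, H, J, L}.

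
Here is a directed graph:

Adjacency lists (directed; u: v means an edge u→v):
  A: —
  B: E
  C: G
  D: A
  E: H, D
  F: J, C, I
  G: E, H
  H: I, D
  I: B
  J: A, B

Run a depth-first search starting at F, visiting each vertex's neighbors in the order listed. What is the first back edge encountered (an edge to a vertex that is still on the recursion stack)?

DFS from F (visiting each vertex's neighbors in the order listed); mark gray on enter, black on exit:
F gray
  J gray
    A gray
    A black
    B gray
      E gray
        H gray
          I gray
            I→B: B is gray → back edge
First back edge: I → B.

I→B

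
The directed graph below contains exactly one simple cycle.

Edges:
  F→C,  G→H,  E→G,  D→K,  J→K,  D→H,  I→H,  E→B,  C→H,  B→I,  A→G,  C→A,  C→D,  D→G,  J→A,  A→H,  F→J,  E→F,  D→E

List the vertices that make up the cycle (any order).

C, D, E, F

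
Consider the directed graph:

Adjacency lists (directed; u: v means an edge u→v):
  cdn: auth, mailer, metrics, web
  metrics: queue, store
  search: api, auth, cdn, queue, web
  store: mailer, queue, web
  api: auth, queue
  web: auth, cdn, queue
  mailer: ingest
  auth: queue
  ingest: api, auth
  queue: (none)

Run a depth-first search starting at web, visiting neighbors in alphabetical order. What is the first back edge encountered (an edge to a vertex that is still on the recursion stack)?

store->web

DFS from web (visiting neighbors in alphabetical order); mark gray on enter, black on exit:
web gray
  auth gray
    queue gray
    queue black
  auth black
  cdn gray
    cdn→auth: auth black — skip
    mailer gray
      ingest gray
        api gray
          api→auth: auth black — skip
          api→queue: queue black — skip
        api black
        ingest→auth: auth black — skip
      ingest black
    mailer black
    metrics gray
      metrics→queue: queue black — skip
      store gray
        store→mailer: mailer black — skip
        store→queue: queue black — skip
        store→web: web is gray → back edge
First back edge: store → web.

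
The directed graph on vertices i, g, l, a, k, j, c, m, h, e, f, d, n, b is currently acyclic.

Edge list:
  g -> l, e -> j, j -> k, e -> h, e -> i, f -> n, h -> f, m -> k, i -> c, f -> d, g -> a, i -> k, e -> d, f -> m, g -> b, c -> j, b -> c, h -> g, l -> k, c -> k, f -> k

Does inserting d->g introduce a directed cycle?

No

Adding d→g creates a cycle iff g can already reach d.
Explore from g: no path reaches d. The graph stays acyclic.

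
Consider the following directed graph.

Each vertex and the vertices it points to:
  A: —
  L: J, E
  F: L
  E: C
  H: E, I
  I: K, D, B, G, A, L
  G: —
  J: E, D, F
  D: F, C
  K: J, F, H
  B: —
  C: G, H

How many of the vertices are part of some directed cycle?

9

A vertex is on a directed cycle iff it belongs to a strongly connected component of size ≥ 2 (or has a self-loop).
The vertices on cycles are {C, D, E, F, H, I, J, K, L} — 9 in total.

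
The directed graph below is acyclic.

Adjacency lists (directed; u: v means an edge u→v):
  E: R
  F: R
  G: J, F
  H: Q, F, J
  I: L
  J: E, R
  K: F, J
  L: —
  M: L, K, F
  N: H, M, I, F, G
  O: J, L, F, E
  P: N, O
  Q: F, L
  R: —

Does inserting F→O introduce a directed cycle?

Yes

Adding F→O creates a cycle iff O can already reach F.
Path from O: O → F.
So O → … → F → O is a cycle.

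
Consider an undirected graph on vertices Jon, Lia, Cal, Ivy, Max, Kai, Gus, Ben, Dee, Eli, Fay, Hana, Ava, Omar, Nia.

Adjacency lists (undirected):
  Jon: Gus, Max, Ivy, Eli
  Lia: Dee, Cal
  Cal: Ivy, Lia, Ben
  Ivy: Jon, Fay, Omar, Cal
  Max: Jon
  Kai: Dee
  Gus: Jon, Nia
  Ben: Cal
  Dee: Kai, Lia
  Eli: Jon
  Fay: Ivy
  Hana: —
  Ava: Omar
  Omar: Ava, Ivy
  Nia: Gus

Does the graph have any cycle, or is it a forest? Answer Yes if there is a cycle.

DFS, tracking each vertex's parent; an edge to a visited non-parent vertex closes a cycle.
Start from Kai:
visit Kai (parent –)
  visit Dee (parent Kai)
    Dee–Kai: parent, skip
    visit Lia (parent Dee)
      Lia–Dee: parent, skip
      visit Cal (parent Lia)
        visit Ivy (parent Cal)
          visit Jon (parent Ivy)
            visit Gus (parent Jon)
              Gus–Jon: parent, skip
              visit Nia (parent Gus)
                Nia–Gus: parent, skip
            visit Max (parent Jon)
              Max–Jon: parent, skip
            Jon–Ivy: parent, skip
            visit Eli (parent Jon)
              Eli–Jon: parent, skip
          visit Fay (parent Ivy)
            Fay–Ivy: parent, skip
          visit Omar (parent Ivy)
            visit Ava (parent Omar)
              Ava–Omar: parent, skip
            Omar–Ivy: parent, skip
          Ivy–Cal: parent, skip
        Cal–Lia: parent, skip
        visit Ben (parent Cal)
          Ben–Cal: parent, skip
visit Hana (parent –)
No non-parent visited neighbor found — the graph is a forest.

No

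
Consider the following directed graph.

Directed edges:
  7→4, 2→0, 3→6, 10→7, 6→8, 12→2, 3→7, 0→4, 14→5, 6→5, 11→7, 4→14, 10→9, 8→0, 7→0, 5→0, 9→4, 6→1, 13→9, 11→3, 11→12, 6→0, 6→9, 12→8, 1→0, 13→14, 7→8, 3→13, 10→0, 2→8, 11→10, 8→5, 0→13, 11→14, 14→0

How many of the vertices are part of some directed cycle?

A vertex is on a directed cycle iff it belongs to a strongly connected component of size ≥ 2 (or has a self-loop).
The vertices on cycles are {0, 4, 5, 9, 13, 14} — 6 in total.

6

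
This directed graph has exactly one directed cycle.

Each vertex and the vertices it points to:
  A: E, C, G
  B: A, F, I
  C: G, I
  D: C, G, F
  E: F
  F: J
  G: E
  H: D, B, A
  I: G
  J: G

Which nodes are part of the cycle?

DFS with gray/black marking from F:
F gray
  J gray
    G gray
      E gray
        E→F: F is gray → back edge
Back edge closes the cycle F → J → G → E → F; its vertices are {E, F, G, J}.

E, F, G, J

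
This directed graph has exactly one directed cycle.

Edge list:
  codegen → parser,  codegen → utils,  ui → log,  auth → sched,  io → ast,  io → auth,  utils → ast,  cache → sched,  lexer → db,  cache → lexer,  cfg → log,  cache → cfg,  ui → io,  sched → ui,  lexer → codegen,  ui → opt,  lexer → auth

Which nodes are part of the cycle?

io, ui, auth, sched

DFS with gray/black marking from auth:
auth gray
  sched gray
    ui gray
      io gray
        ast gray
        ast black
        io→auth: auth is gray → back edge
Back edge closes the cycle auth → sched → ui → io → auth; its vertices are {io, ui, auth, sched}.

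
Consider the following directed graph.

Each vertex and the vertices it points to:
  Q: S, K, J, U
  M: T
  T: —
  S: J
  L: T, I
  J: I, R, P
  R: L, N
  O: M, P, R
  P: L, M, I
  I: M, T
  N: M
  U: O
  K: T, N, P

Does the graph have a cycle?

No

DFS with white/gray/black marking, starting from L:
L gray
  T gray
  T black
  I gray
    M gray
      M→T: T black — skip
    M black
    I→T: T black — skip
  I black
L black
Q gray
  S gray
    J gray
      J→I: I black — skip
      R gray
        R→L: L black — skip
        N gray
          N→M: M black — skip
        N black
      R black
      P gray
        P→L: L black — skip
        P→M: M black — skip
        P→I: I black — skip
      P black
    J black
  S black
  K gray
    K→T: T black — skip
    K→N: N black — skip
    K→P: P black — skip
  K black
  Q→J: J black — skip
  U gray
    O gray
      O→M: M black — skip
      O→P: P black — skip
      O→R: R black — skip
    O black
  U black
Q black
Every edge goes to a white or black vertex — no back edge, so the graph is acyclic.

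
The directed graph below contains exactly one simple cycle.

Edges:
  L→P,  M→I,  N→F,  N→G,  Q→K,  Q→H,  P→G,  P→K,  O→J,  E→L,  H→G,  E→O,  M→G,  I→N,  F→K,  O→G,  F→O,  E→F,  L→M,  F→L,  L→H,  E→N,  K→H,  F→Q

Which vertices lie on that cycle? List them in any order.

F, I, L, M, N

DFS with gray/black marking from F:
F gray
  L gray
    P gray
      K gray
        H gray
          G gray
          G black
        H black
      K black
      P→G: G black — skip
    P black
    M gray
      M→G: G black — skip
      I gray
        N gray
          N→G: G black — skip
          N→F: F is gray → back edge
Back edge closes the cycle F → L → M → I → N → F; its vertices are {F, I, L, M, N}.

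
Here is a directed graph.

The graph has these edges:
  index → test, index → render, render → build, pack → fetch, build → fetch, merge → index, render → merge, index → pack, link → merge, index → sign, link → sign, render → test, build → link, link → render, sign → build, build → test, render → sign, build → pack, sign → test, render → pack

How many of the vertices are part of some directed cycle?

A vertex is on a directed cycle iff it belongs to a strongly connected component of size ≥ 2 (or has a self-loop).
The vertices on cycles are {link, sign, build, index, merge, render} — 6 in total.

6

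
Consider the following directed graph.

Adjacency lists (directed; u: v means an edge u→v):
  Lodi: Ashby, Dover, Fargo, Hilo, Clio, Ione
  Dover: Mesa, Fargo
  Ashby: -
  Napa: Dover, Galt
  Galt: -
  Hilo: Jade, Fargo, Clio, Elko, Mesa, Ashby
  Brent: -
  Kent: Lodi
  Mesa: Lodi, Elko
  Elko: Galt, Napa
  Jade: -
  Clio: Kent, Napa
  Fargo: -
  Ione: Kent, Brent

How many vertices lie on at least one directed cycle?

9

A vertex is on a directed cycle iff it belongs to a strongly connected component of size ≥ 2 (or has a self-loop).
The vertices on cycles are {Clio, Elko, Hilo, Ione, Kent, Lodi, Mesa, Napa, Dover} — 9 in total.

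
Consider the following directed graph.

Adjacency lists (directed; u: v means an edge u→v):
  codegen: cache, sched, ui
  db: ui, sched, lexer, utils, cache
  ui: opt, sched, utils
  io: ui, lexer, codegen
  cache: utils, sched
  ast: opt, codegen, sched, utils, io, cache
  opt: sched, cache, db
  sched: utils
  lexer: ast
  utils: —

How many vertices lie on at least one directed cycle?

7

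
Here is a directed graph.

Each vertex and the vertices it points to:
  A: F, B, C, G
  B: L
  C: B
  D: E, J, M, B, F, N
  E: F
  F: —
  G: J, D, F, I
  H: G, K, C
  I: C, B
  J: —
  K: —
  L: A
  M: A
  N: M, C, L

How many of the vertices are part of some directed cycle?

9

A vertex is on a directed cycle iff it belongs to a strongly connected component of size ≥ 2 (or has a self-loop).
The vertices on cycles are {A, B, C, D, G, I, L, M, N} — 9 in total.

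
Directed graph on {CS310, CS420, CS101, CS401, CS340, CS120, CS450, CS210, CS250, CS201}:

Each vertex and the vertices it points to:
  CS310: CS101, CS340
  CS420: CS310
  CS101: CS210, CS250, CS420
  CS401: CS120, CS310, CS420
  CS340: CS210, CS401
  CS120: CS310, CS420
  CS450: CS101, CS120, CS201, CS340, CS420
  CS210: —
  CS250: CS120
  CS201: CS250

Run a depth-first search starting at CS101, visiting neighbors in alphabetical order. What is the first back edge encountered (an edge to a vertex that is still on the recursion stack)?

CS310->CS101

DFS from CS101 (visiting neighbors in alphabetical order); mark gray on enter, black on exit:
CS101 gray
  CS210 gray
  CS210 black
  CS250 gray
    CS120 gray
      CS310 gray
        CS310→CS101: CS101 is gray → back edge
First back edge: CS310 → CS101.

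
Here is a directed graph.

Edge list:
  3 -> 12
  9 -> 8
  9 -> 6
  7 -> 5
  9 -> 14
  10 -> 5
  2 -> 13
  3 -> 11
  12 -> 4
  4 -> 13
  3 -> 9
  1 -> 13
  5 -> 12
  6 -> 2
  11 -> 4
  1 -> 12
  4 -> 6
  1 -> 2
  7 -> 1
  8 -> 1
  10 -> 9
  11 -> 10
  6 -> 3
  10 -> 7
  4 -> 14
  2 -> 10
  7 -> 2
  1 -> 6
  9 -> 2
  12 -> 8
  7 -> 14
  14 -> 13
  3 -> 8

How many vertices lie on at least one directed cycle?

12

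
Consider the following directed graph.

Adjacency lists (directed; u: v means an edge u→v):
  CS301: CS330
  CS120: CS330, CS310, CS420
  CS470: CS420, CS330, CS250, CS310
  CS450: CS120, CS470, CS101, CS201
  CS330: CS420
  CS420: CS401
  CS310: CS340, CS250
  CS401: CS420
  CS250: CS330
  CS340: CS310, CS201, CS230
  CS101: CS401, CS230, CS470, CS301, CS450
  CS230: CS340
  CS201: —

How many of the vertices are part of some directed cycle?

7

A vertex is on a directed cycle iff it belongs to a strongly connected component of size ≥ 2 (or has a self-loop).
The vertices on cycles are {CS101, CS230, CS310, CS340, CS401, CS420, CS450} — 7 in total.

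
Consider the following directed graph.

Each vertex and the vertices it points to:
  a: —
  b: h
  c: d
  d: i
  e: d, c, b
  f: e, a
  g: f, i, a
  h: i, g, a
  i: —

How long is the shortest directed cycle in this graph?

For each vertex v, BFS finds the shortest path from v back to v.
The shortest such closed walk is e → b → h → g → f → e, length 5.

5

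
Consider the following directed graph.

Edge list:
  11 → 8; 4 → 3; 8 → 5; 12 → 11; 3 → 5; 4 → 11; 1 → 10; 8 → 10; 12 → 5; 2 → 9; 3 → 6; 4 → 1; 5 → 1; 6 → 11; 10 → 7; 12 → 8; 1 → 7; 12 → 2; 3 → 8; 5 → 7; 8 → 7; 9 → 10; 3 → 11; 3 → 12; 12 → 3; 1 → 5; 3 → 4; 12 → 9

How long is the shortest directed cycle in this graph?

For each vertex v, BFS finds the shortest path from v back to v.
The shortest such closed walk is 4 → 3 → 4, length 2.

2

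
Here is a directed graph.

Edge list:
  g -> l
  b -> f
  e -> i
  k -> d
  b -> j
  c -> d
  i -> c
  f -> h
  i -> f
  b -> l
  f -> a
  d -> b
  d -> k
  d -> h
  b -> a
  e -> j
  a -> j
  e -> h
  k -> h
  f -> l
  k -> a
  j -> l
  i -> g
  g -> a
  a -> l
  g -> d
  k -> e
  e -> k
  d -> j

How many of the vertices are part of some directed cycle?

A vertex is on a directed cycle iff it belongs to a strongly connected component of size ≥ 2 (or has a self-loop).
The vertices on cycles are {c, d, e, g, i, k} — 6 in total.

6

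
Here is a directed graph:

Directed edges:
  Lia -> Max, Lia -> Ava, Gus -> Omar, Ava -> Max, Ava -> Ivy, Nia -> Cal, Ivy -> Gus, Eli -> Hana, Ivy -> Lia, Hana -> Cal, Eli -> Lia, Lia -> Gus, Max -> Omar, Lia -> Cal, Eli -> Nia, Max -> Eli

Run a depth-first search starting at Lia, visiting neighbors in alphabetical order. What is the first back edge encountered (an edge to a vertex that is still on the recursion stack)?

Ivy→Lia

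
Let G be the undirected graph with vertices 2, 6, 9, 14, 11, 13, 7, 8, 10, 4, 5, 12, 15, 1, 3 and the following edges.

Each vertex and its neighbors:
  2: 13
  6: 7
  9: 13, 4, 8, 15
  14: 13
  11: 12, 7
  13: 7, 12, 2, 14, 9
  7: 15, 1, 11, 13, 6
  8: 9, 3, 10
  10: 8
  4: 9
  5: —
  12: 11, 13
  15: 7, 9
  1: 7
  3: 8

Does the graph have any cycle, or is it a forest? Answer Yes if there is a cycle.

Yes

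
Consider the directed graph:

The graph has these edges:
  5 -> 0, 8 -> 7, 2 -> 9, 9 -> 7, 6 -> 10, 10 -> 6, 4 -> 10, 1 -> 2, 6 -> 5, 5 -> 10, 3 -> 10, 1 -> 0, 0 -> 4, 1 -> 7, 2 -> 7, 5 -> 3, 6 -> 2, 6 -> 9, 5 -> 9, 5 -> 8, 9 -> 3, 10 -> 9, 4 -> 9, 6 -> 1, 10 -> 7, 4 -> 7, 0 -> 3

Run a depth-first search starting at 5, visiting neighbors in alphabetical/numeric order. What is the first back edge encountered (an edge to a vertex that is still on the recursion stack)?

1->0

DFS from 5 (visiting neighbors in alphabetical/numeric order); mark gray on enter, black on exit:
5 gray
  0 gray
    3 gray
      10 gray
        6 gray
          1 gray
            1→0: 0 is gray → back edge
First back edge: 1 → 0.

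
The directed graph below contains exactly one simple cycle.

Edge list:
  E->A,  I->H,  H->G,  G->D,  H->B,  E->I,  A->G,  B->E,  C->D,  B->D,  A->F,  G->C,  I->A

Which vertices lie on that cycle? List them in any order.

B, E, H, I

DFS with gray/black marking from E:
E gray
  A gray
    F gray
    F black
    G gray
      D gray
      D black
      C gray
        C→D: D black — skip
      C black
    G black
  A black
  I gray
    H gray
      H→G: G black — skip
      B gray
        B→D: D black — skip
        B→E: E is gray → back edge
Back edge closes the cycle E → I → H → B → E; its vertices are {B, E, H, I}.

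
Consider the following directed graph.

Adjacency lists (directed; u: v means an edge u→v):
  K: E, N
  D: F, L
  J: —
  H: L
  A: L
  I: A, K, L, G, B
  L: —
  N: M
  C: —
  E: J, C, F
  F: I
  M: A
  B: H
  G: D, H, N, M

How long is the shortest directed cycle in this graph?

4

For each vertex v, BFS finds the shortest path from v back to v.
The shortest such closed walk is K → E → F → I → K, length 4.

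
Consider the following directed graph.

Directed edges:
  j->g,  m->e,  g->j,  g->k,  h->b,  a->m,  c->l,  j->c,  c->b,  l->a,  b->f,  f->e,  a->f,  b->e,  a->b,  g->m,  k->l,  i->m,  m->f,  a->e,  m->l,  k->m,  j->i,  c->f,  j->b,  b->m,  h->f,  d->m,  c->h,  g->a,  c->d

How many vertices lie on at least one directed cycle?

A vertex is on a directed cycle iff it belongs to a strongly connected component of size ≥ 2 (or has a self-loop).
The vertices on cycles are {a, b, g, j, l, m} — 6 in total.

6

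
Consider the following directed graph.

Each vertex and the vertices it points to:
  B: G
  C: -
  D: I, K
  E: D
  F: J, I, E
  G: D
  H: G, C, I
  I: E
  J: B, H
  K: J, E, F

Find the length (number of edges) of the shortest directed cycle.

3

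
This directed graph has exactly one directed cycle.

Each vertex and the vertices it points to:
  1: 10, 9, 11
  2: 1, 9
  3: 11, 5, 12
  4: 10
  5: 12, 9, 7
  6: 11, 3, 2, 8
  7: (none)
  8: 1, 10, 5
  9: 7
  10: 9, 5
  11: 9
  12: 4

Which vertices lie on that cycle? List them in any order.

DFS with gray/black marking from 12:
12 gray
  4 gray
    10 gray
      9 gray
        7 gray
        7 black
      9 black
      5 gray
        5→12: 12 is gray → back edge
Back edge closes the cycle 12 → 4 → 10 → 5 → 12; its vertices are {4, 5, 10, 12}.

4, 5, 10, 12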